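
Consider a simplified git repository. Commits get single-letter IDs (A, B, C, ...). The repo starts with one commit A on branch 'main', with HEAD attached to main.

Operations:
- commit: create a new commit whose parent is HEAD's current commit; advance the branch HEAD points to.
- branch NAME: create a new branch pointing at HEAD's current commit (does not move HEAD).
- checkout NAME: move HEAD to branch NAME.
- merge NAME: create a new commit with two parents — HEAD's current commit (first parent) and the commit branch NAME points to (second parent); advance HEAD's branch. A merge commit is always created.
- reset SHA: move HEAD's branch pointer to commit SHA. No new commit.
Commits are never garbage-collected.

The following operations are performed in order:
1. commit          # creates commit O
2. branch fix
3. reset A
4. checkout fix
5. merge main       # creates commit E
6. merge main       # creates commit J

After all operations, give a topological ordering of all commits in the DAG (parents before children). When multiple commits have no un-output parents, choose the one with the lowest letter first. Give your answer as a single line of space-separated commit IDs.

Answer: A O E J

Derivation:
After op 1 (commit): HEAD=main@O [main=O]
After op 2 (branch): HEAD=main@O [fix=O main=O]
After op 3 (reset): HEAD=main@A [fix=O main=A]
After op 4 (checkout): HEAD=fix@O [fix=O main=A]
After op 5 (merge): HEAD=fix@E [fix=E main=A]
After op 6 (merge): HEAD=fix@J [fix=J main=A]
commit A: parents=[]
commit E: parents=['O', 'A']
commit J: parents=['E', 'A']
commit O: parents=['A']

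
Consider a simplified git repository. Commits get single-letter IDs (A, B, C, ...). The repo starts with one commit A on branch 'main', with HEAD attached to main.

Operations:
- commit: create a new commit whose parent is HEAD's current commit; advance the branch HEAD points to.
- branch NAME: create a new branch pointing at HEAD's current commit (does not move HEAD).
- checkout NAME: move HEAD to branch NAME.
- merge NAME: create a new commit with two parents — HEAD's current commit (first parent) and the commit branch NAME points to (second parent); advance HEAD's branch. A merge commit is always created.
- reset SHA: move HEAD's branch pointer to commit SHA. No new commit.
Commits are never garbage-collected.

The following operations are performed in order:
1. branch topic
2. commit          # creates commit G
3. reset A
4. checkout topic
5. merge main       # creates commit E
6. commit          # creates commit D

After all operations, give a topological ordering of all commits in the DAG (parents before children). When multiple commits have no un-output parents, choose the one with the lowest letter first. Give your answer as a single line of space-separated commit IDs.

After op 1 (branch): HEAD=main@A [main=A topic=A]
After op 2 (commit): HEAD=main@G [main=G topic=A]
After op 3 (reset): HEAD=main@A [main=A topic=A]
After op 4 (checkout): HEAD=topic@A [main=A topic=A]
After op 5 (merge): HEAD=topic@E [main=A topic=E]
After op 6 (commit): HEAD=topic@D [main=A topic=D]
commit A: parents=[]
commit D: parents=['E']
commit E: parents=['A', 'A']
commit G: parents=['A']

Answer: A E D G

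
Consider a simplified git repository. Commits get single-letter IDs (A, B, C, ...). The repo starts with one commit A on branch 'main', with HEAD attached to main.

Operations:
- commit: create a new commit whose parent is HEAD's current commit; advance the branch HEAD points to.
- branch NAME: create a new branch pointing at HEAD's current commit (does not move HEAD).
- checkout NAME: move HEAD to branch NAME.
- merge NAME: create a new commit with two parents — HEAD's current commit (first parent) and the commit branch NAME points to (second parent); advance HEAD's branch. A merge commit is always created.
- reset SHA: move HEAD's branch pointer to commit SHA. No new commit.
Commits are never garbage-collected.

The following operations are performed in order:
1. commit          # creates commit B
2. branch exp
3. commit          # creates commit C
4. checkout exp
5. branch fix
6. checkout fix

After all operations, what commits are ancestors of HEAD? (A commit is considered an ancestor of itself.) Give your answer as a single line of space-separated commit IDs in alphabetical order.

Answer: A B

Derivation:
After op 1 (commit): HEAD=main@B [main=B]
After op 2 (branch): HEAD=main@B [exp=B main=B]
After op 3 (commit): HEAD=main@C [exp=B main=C]
After op 4 (checkout): HEAD=exp@B [exp=B main=C]
After op 5 (branch): HEAD=exp@B [exp=B fix=B main=C]
After op 6 (checkout): HEAD=fix@B [exp=B fix=B main=C]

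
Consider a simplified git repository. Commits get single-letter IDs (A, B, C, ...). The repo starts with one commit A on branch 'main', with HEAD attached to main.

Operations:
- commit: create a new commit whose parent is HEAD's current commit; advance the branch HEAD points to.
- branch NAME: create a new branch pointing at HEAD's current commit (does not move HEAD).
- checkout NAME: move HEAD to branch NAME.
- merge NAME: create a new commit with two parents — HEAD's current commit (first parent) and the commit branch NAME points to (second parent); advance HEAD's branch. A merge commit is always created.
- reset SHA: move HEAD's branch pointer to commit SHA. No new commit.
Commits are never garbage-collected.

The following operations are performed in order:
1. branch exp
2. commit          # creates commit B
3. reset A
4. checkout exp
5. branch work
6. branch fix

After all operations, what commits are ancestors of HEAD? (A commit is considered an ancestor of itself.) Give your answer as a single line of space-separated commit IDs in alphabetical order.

Answer: A

Derivation:
After op 1 (branch): HEAD=main@A [exp=A main=A]
After op 2 (commit): HEAD=main@B [exp=A main=B]
After op 3 (reset): HEAD=main@A [exp=A main=A]
After op 4 (checkout): HEAD=exp@A [exp=A main=A]
After op 5 (branch): HEAD=exp@A [exp=A main=A work=A]
After op 6 (branch): HEAD=exp@A [exp=A fix=A main=A work=A]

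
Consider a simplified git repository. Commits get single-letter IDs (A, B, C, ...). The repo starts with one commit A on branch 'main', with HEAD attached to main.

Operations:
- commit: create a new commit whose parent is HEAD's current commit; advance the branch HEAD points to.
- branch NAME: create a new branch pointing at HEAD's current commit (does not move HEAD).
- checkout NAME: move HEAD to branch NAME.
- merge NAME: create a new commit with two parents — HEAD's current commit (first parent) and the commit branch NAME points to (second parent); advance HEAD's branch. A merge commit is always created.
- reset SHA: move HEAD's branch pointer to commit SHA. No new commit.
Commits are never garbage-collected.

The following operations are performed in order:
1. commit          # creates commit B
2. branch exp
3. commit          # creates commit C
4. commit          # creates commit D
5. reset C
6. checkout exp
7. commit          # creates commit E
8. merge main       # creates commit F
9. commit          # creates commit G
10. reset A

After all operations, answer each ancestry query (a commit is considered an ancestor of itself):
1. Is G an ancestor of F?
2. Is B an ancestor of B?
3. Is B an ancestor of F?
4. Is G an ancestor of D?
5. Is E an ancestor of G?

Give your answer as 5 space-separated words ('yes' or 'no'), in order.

After op 1 (commit): HEAD=main@B [main=B]
After op 2 (branch): HEAD=main@B [exp=B main=B]
After op 3 (commit): HEAD=main@C [exp=B main=C]
After op 4 (commit): HEAD=main@D [exp=B main=D]
After op 5 (reset): HEAD=main@C [exp=B main=C]
After op 6 (checkout): HEAD=exp@B [exp=B main=C]
After op 7 (commit): HEAD=exp@E [exp=E main=C]
After op 8 (merge): HEAD=exp@F [exp=F main=C]
After op 9 (commit): HEAD=exp@G [exp=G main=C]
After op 10 (reset): HEAD=exp@A [exp=A main=C]
ancestors(F) = {A,B,C,E,F}; G in? no
ancestors(B) = {A,B}; B in? yes
ancestors(F) = {A,B,C,E,F}; B in? yes
ancestors(D) = {A,B,C,D}; G in? no
ancestors(G) = {A,B,C,E,F,G}; E in? yes

Answer: no yes yes no yes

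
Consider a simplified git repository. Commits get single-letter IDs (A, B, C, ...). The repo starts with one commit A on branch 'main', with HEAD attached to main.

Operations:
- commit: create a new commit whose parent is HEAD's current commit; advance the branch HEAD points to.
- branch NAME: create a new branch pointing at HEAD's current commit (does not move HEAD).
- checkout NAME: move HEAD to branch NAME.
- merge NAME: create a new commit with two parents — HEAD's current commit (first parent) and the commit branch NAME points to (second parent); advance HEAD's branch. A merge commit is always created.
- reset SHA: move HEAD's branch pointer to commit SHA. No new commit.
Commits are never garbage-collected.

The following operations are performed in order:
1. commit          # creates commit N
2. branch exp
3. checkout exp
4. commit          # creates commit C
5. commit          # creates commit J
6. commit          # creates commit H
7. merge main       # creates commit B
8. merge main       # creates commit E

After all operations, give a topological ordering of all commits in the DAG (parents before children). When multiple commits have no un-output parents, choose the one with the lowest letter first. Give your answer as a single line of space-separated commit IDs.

After op 1 (commit): HEAD=main@N [main=N]
After op 2 (branch): HEAD=main@N [exp=N main=N]
After op 3 (checkout): HEAD=exp@N [exp=N main=N]
After op 4 (commit): HEAD=exp@C [exp=C main=N]
After op 5 (commit): HEAD=exp@J [exp=J main=N]
After op 6 (commit): HEAD=exp@H [exp=H main=N]
After op 7 (merge): HEAD=exp@B [exp=B main=N]
After op 8 (merge): HEAD=exp@E [exp=E main=N]
commit A: parents=[]
commit B: parents=['H', 'N']
commit C: parents=['N']
commit E: parents=['B', 'N']
commit H: parents=['J']
commit J: parents=['C']
commit N: parents=['A']

Answer: A N C J H B E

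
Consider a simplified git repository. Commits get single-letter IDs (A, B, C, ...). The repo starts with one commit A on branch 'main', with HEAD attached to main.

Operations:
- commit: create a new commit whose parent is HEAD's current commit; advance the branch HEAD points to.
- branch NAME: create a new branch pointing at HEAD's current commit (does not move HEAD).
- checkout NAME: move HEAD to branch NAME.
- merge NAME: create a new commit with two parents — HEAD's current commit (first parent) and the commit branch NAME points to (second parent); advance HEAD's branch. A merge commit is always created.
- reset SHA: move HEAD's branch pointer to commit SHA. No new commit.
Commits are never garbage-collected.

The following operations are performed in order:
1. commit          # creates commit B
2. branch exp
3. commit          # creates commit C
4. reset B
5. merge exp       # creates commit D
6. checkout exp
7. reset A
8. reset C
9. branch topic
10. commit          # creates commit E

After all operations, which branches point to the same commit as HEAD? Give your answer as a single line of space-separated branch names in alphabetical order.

Answer: exp

Derivation:
After op 1 (commit): HEAD=main@B [main=B]
After op 2 (branch): HEAD=main@B [exp=B main=B]
After op 3 (commit): HEAD=main@C [exp=B main=C]
After op 4 (reset): HEAD=main@B [exp=B main=B]
After op 5 (merge): HEAD=main@D [exp=B main=D]
After op 6 (checkout): HEAD=exp@B [exp=B main=D]
After op 7 (reset): HEAD=exp@A [exp=A main=D]
After op 8 (reset): HEAD=exp@C [exp=C main=D]
After op 9 (branch): HEAD=exp@C [exp=C main=D topic=C]
After op 10 (commit): HEAD=exp@E [exp=E main=D topic=C]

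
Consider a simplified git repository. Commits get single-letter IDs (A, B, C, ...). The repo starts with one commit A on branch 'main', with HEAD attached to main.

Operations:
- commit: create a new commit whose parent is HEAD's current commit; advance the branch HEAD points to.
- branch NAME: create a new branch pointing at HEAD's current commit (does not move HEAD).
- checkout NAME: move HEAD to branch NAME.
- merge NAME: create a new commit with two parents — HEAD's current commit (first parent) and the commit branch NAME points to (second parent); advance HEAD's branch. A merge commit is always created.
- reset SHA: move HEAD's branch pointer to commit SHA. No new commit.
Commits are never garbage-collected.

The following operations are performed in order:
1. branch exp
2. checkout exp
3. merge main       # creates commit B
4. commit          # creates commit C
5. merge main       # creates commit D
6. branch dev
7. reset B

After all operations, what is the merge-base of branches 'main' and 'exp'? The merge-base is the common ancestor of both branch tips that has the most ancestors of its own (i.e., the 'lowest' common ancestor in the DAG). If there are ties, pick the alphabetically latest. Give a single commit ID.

Answer: A

Derivation:
After op 1 (branch): HEAD=main@A [exp=A main=A]
After op 2 (checkout): HEAD=exp@A [exp=A main=A]
After op 3 (merge): HEAD=exp@B [exp=B main=A]
After op 4 (commit): HEAD=exp@C [exp=C main=A]
After op 5 (merge): HEAD=exp@D [exp=D main=A]
After op 6 (branch): HEAD=exp@D [dev=D exp=D main=A]
After op 7 (reset): HEAD=exp@B [dev=D exp=B main=A]
ancestors(main=A): ['A']
ancestors(exp=B): ['A', 'B']
common: ['A']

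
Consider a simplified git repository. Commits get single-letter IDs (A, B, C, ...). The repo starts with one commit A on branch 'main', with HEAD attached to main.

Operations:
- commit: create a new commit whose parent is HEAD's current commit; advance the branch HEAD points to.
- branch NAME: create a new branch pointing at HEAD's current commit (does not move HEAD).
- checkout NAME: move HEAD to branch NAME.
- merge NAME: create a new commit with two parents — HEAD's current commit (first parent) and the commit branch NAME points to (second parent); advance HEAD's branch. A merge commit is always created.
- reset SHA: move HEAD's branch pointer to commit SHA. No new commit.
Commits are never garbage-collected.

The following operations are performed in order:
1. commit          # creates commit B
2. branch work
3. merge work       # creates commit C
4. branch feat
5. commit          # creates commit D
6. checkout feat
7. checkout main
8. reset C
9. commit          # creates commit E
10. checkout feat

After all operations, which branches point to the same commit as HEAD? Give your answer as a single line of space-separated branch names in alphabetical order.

After op 1 (commit): HEAD=main@B [main=B]
After op 2 (branch): HEAD=main@B [main=B work=B]
After op 3 (merge): HEAD=main@C [main=C work=B]
After op 4 (branch): HEAD=main@C [feat=C main=C work=B]
After op 5 (commit): HEAD=main@D [feat=C main=D work=B]
After op 6 (checkout): HEAD=feat@C [feat=C main=D work=B]
After op 7 (checkout): HEAD=main@D [feat=C main=D work=B]
After op 8 (reset): HEAD=main@C [feat=C main=C work=B]
After op 9 (commit): HEAD=main@E [feat=C main=E work=B]
After op 10 (checkout): HEAD=feat@C [feat=C main=E work=B]

Answer: feat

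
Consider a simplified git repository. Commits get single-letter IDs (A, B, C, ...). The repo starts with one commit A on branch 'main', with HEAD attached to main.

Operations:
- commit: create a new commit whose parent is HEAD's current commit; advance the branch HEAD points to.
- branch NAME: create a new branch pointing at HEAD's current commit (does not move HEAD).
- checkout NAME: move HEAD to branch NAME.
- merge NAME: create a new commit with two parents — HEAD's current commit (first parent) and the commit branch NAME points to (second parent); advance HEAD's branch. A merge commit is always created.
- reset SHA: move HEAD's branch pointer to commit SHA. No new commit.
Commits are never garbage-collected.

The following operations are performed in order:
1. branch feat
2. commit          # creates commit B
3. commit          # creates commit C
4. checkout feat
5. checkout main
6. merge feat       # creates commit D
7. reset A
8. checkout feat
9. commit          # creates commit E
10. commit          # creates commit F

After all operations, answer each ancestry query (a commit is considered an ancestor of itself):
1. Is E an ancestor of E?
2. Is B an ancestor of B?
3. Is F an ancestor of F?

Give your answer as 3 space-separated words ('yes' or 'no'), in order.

Answer: yes yes yes

Derivation:
After op 1 (branch): HEAD=main@A [feat=A main=A]
After op 2 (commit): HEAD=main@B [feat=A main=B]
After op 3 (commit): HEAD=main@C [feat=A main=C]
After op 4 (checkout): HEAD=feat@A [feat=A main=C]
After op 5 (checkout): HEAD=main@C [feat=A main=C]
After op 6 (merge): HEAD=main@D [feat=A main=D]
After op 7 (reset): HEAD=main@A [feat=A main=A]
After op 8 (checkout): HEAD=feat@A [feat=A main=A]
After op 9 (commit): HEAD=feat@E [feat=E main=A]
After op 10 (commit): HEAD=feat@F [feat=F main=A]
ancestors(E) = {A,E}; E in? yes
ancestors(B) = {A,B}; B in? yes
ancestors(F) = {A,E,F}; F in? yes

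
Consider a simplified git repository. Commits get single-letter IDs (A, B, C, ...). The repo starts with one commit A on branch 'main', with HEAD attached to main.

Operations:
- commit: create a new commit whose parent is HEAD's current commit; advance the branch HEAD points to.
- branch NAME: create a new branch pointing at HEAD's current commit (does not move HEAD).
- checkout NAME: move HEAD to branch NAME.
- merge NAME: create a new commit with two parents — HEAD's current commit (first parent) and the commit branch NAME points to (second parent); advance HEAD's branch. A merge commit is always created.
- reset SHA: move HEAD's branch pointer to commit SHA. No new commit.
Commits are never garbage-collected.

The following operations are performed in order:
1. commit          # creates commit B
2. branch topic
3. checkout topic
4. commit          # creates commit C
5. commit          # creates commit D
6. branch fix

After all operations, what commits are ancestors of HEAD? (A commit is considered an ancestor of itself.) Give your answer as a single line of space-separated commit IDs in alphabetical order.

Answer: A B C D

Derivation:
After op 1 (commit): HEAD=main@B [main=B]
After op 2 (branch): HEAD=main@B [main=B topic=B]
After op 3 (checkout): HEAD=topic@B [main=B topic=B]
After op 4 (commit): HEAD=topic@C [main=B topic=C]
After op 5 (commit): HEAD=topic@D [main=B topic=D]
After op 6 (branch): HEAD=topic@D [fix=D main=B topic=D]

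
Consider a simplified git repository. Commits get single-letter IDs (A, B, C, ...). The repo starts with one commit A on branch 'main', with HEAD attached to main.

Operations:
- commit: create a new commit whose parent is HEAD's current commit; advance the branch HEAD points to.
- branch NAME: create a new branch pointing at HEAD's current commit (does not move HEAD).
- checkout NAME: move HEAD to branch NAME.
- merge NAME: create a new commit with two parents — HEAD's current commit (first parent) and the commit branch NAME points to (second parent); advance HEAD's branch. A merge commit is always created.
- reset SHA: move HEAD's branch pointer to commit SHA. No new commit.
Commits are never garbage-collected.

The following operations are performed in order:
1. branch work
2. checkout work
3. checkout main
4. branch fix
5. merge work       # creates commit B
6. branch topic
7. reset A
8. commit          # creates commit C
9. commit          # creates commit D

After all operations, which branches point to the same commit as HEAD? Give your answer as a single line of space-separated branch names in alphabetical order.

After op 1 (branch): HEAD=main@A [main=A work=A]
After op 2 (checkout): HEAD=work@A [main=A work=A]
After op 3 (checkout): HEAD=main@A [main=A work=A]
After op 4 (branch): HEAD=main@A [fix=A main=A work=A]
After op 5 (merge): HEAD=main@B [fix=A main=B work=A]
After op 6 (branch): HEAD=main@B [fix=A main=B topic=B work=A]
After op 7 (reset): HEAD=main@A [fix=A main=A topic=B work=A]
After op 8 (commit): HEAD=main@C [fix=A main=C topic=B work=A]
After op 9 (commit): HEAD=main@D [fix=A main=D topic=B work=A]

Answer: main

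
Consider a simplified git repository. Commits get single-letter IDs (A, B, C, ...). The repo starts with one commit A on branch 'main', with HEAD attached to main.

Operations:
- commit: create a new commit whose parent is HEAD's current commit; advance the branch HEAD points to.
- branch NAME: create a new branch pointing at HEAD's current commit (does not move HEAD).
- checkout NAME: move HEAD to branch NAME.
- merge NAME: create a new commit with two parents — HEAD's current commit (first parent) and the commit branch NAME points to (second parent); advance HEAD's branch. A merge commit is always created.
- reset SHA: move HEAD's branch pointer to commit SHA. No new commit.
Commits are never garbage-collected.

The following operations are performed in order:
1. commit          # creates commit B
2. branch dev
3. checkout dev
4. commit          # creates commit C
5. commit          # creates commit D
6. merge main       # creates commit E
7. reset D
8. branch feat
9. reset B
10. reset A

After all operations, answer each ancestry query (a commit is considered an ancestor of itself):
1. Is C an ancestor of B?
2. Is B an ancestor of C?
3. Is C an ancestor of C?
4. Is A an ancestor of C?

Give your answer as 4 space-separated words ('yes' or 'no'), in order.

After op 1 (commit): HEAD=main@B [main=B]
After op 2 (branch): HEAD=main@B [dev=B main=B]
After op 3 (checkout): HEAD=dev@B [dev=B main=B]
After op 4 (commit): HEAD=dev@C [dev=C main=B]
After op 5 (commit): HEAD=dev@D [dev=D main=B]
After op 6 (merge): HEAD=dev@E [dev=E main=B]
After op 7 (reset): HEAD=dev@D [dev=D main=B]
After op 8 (branch): HEAD=dev@D [dev=D feat=D main=B]
After op 9 (reset): HEAD=dev@B [dev=B feat=D main=B]
After op 10 (reset): HEAD=dev@A [dev=A feat=D main=B]
ancestors(B) = {A,B}; C in? no
ancestors(C) = {A,B,C}; B in? yes
ancestors(C) = {A,B,C}; C in? yes
ancestors(C) = {A,B,C}; A in? yes

Answer: no yes yes yes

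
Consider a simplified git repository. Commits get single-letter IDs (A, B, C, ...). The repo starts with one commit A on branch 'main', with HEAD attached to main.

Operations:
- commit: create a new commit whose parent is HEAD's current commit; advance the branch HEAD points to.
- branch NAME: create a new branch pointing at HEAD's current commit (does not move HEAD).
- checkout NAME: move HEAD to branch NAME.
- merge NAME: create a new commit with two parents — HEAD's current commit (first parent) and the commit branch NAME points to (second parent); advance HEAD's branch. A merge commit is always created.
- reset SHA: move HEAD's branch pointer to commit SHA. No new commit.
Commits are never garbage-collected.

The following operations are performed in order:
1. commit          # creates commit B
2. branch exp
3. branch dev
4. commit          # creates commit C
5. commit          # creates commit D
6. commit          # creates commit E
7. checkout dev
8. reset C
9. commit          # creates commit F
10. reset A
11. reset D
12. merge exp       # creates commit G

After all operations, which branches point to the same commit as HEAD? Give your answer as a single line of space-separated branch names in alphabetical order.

After op 1 (commit): HEAD=main@B [main=B]
After op 2 (branch): HEAD=main@B [exp=B main=B]
After op 3 (branch): HEAD=main@B [dev=B exp=B main=B]
After op 4 (commit): HEAD=main@C [dev=B exp=B main=C]
After op 5 (commit): HEAD=main@D [dev=B exp=B main=D]
After op 6 (commit): HEAD=main@E [dev=B exp=B main=E]
After op 7 (checkout): HEAD=dev@B [dev=B exp=B main=E]
After op 8 (reset): HEAD=dev@C [dev=C exp=B main=E]
After op 9 (commit): HEAD=dev@F [dev=F exp=B main=E]
After op 10 (reset): HEAD=dev@A [dev=A exp=B main=E]
After op 11 (reset): HEAD=dev@D [dev=D exp=B main=E]
After op 12 (merge): HEAD=dev@G [dev=G exp=B main=E]

Answer: dev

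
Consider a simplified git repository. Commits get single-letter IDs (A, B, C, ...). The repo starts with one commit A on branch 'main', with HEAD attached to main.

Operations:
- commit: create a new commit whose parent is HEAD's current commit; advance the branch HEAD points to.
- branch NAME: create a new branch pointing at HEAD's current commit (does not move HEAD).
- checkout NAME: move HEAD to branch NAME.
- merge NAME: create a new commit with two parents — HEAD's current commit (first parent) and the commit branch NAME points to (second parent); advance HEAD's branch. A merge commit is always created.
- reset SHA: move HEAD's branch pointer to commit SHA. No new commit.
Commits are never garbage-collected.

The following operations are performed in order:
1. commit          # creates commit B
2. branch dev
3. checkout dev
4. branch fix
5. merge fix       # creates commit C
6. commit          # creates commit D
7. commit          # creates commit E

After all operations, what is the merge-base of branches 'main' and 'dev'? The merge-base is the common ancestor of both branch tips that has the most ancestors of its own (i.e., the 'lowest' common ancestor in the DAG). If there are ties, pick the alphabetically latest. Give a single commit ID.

Answer: B

Derivation:
After op 1 (commit): HEAD=main@B [main=B]
After op 2 (branch): HEAD=main@B [dev=B main=B]
After op 3 (checkout): HEAD=dev@B [dev=B main=B]
After op 4 (branch): HEAD=dev@B [dev=B fix=B main=B]
After op 5 (merge): HEAD=dev@C [dev=C fix=B main=B]
After op 6 (commit): HEAD=dev@D [dev=D fix=B main=B]
After op 7 (commit): HEAD=dev@E [dev=E fix=B main=B]
ancestors(main=B): ['A', 'B']
ancestors(dev=E): ['A', 'B', 'C', 'D', 'E']
common: ['A', 'B']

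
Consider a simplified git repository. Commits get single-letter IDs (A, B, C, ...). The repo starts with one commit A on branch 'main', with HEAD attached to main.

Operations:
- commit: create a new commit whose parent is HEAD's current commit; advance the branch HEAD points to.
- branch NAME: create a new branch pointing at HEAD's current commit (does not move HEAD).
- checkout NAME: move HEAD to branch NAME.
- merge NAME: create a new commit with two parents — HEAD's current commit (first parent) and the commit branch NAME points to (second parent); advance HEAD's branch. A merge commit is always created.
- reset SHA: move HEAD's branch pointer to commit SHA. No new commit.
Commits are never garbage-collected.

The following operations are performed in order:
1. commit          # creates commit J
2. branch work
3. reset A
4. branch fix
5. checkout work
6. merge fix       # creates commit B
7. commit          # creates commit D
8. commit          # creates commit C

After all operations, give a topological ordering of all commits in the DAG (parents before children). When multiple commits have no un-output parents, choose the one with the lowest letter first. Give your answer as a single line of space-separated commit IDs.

After op 1 (commit): HEAD=main@J [main=J]
After op 2 (branch): HEAD=main@J [main=J work=J]
After op 3 (reset): HEAD=main@A [main=A work=J]
After op 4 (branch): HEAD=main@A [fix=A main=A work=J]
After op 5 (checkout): HEAD=work@J [fix=A main=A work=J]
After op 6 (merge): HEAD=work@B [fix=A main=A work=B]
After op 7 (commit): HEAD=work@D [fix=A main=A work=D]
After op 8 (commit): HEAD=work@C [fix=A main=A work=C]
commit A: parents=[]
commit B: parents=['J', 'A']
commit C: parents=['D']
commit D: parents=['B']
commit J: parents=['A']

Answer: A J B D C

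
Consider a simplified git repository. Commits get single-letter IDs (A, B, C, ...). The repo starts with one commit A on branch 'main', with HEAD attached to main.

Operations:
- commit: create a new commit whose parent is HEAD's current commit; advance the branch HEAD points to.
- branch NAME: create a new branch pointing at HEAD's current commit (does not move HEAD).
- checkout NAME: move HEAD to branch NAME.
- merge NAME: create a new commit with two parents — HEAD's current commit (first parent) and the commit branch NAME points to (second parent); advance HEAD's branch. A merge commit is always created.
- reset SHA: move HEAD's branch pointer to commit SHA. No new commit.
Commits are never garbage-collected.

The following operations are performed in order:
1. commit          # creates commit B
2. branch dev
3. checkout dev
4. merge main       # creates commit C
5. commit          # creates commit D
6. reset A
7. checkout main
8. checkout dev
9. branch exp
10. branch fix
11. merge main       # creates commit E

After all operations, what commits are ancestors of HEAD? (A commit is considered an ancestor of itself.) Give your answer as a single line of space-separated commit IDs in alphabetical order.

After op 1 (commit): HEAD=main@B [main=B]
After op 2 (branch): HEAD=main@B [dev=B main=B]
After op 3 (checkout): HEAD=dev@B [dev=B main=B]
After op 4 (merge): HEAD=dev@C [dev=C main=B]
After op 5 (commit): HEAD=dev@D [dev=D main=B]
After op 6 (reset): HEAD=dev@A [dev=A main=B]
After op 7 (checkout): HEAD=main@B [dev=A main=B]
After op 8 (checkout): HEAD=dev@A [dev=A main=B]
After op 9 (branch): HEAD=dev@A [dev=A exp=A main=B]
After op 10 (branch): HEAD=dev@A [dev=A exp=A fix=A main=B]
After op 11 (merge): HEAD=dev@E [dev=E exp=A fix=A main=B]

Answer: A B E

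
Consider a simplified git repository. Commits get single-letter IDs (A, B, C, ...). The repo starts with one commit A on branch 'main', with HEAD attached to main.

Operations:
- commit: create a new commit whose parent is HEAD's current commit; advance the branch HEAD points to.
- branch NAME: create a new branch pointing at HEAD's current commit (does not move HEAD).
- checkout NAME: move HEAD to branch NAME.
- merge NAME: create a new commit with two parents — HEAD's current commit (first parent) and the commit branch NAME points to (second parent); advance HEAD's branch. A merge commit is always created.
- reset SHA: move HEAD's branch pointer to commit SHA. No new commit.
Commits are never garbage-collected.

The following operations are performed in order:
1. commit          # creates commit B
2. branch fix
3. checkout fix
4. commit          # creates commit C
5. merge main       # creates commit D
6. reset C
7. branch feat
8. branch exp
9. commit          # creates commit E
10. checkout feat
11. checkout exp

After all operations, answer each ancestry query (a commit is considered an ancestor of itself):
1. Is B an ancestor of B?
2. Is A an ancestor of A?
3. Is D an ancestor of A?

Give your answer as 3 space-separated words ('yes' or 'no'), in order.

After op 1 (commit): HEAD=main@B [main=B]
After op 2 (branch): HEAD=main@B [fix=B main=B]
After op 3 (checkout): HEAD=fix@B [fix=B main=B]
After op 4 (commit): HEAD=fix@C [fix=C main=B]
After op 5 (merge): HEAD=fix@D [fix=D main=B]
After op 6 (reset): HEAD=fix@C [fix=C main=B]
After op 7 (branch): HEAD=fix@C [feat=C fix=C main=B]
After op 8 (branch): HEAD=fix@C [exp=C feat=C fix=C main=B]
After op 9 (commit): HEAD=fix@E [exp=C feat=C fix=E main=B]
After op 10 (checkout): HEAD=feat@C [exp=C feat=C fix=E main=B]
After op 11 (checkout): HEAD=exp@C [exp=C feat=C fix=E main=B]
ancestors(B) = {A,B}; B in? yes
ancestors(A) = {A}; A in? yes
ancestors(A) = {A}; D in? no

Answer: yes yes no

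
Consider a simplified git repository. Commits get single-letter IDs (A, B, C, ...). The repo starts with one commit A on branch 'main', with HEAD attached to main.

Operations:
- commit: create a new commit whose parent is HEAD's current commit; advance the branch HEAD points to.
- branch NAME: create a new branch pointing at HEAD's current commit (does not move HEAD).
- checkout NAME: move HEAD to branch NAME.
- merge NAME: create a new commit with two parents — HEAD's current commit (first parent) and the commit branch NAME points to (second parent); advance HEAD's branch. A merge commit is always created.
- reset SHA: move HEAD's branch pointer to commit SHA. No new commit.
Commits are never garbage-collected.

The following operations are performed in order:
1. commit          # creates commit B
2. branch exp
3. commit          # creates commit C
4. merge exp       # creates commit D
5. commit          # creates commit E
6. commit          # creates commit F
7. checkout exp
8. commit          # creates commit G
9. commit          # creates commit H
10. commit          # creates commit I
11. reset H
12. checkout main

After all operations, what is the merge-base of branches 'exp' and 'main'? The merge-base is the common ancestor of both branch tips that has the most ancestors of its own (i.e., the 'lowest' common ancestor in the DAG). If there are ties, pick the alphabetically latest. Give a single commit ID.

Answer: B

Derivation:
After op 1 (commit): HEAD=main@B [main=B]
After op 2 (branch): HEAD=main@B [exp=B main=B]
After op 3 (commit): HEAD=main@C [exp=B main=C]
After op 4 (merge): HEAD=main@D [exp=B main=D]
After op 5 (commit): HEAD=main@E [exp=B main=E]
After op 6 (commit): HEAD=main@F [exp=B main=F]
After op 7 (checkout): HEAD=exp@B [exp=B main=F]
After op 8 (commit): HEAD=exp@G [exp=G main=F]
After op 9 (commit): HEAD=exp@H [exp=H main=F]
After op 10 (commit): HEAD=exp@I [exp=I main=F]
After op 11 (reset): HEAD=exp@H [exp=H main=F]
After op 12 (checkout): HEAD=main@F [exp=H main=F]
ancestors(exp=H): ['A', 'B', 'G', 'H']
ancestors(main=F): ['A', 'B', 'C', 'D', 'E', 'F']
common: ['A', 'B']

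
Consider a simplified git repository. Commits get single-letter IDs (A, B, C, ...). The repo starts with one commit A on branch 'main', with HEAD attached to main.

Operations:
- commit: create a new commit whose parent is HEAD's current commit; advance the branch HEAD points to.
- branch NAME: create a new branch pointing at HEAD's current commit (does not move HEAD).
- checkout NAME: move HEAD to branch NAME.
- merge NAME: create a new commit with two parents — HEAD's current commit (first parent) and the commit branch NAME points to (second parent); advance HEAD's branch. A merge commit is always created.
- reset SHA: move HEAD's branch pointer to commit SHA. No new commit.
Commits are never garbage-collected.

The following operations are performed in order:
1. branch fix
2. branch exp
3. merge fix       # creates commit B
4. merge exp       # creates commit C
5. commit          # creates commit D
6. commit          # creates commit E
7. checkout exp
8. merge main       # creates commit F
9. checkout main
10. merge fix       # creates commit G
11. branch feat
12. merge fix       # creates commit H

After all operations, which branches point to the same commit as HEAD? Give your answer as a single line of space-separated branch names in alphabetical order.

After op 1 (branch): HEAD=main@A [fix=A main=A]
After op 2 (branch): HEAD=main@A [exp=A fix=A main=A]
After op 3 (merge): HEAD=main@B [exp=A fix=A main=B]
After op 4 (merge): HEAD=main@C [exp=A fix=A main=C]
After op 5 (commit): HEAD=main@D [exp=A fix=A main=D]
After op 6 (commit): HEAD=main@E [exp=A fix=A main=E]
After op 7 (checkout): HEAD=exp@A [exp=A fix=A main=E]
After op 8 (merge): HEAD=exp@F [exp=F fix=A main=E]
After op 9 (checkout): HEAD=main@E [exp=F fix=A main=E]
After op 10 (merge): HEAD=main@G [exp=F fix=A main=G]
After op 11 (branch): HEAD=main@G [exp=F feat=G fix=A main=G]
After op 12 (merge): HEAD=main@H [exp=F feat=G fix=A main=H]

Answer: main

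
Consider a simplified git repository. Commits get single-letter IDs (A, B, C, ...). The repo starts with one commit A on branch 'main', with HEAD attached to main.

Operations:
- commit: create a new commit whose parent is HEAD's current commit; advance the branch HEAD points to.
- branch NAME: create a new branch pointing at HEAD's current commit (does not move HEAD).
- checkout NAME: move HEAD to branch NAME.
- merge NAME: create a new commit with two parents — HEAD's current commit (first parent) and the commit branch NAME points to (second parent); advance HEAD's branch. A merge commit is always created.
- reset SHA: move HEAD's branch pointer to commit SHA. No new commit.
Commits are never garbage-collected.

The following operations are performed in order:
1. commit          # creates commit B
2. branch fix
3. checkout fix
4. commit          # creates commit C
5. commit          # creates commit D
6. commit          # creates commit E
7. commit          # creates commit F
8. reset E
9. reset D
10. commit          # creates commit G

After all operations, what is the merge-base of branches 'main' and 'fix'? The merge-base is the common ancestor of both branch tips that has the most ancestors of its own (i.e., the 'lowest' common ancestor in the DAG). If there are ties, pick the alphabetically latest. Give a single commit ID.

Answer: B

Derivation:
After op 1 (commit): HEAD=main@B [main=B]
After op 2 (branch): HEAD=main@B [fix=B main=B]
After op 3 (checkout): HEAD=fix@B [fix=B main=B]
After op 4 (commit): HEAD=fix@C [fix=C main=B]
After op 5 (commit): HEAD=fix@D [fix=D main=B]
After op 6 (commit): HEAD=fix@E [fix=E main=B]
After op 7 (commit): HEAD=fix@F [fix=F main=B]
After op 8 (reset): HEAD=fix@E [fix=E main=B]
After op 9 (reset): HEAD=fix@D [fix=D main=B]
After op 10 (commit): HEAD=fix@G [fix=G main=B]
ancestors(main=B): ['A', 'B']
ancestors(fix=G): ['A', 'B', 'C', 'D', 'G']
common: ['A', 'B']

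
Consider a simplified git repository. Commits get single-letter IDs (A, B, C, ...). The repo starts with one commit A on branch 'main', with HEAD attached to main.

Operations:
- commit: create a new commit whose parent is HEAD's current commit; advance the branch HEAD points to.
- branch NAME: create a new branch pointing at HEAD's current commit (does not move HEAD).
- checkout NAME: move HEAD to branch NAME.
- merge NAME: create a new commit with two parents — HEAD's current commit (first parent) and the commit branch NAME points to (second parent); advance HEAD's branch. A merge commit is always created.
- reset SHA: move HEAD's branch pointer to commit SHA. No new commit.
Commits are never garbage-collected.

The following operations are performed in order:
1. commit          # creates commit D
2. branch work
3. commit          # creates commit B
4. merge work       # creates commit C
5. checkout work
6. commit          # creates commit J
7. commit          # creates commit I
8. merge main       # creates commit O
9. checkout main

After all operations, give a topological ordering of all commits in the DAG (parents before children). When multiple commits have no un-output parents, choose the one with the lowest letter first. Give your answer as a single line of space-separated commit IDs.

After op 1 (commit): HEAD=main@D [main=D]
After op 2 (branch): HEAD=main@D [main=D work=D]
After op 3 (commit): HEAD=main@B [main=B work=D]
After op 4 (merge): HEAD=main@C [main=C work=D]
After op 5 (checkout): HEAD=work@D [main=C work=D]
After op 6 (commit): HEAD=work@J [main=C work=J]
After op 7 (commit): HEAD=work@I [main=C work=I]
After op 8 (merge): HEAD=work@O [main=C work=O]
After op 9 (checkout): HEAD=main@C [main=C work=O]
commit A: parents=[]
commit B: parents=['D']
commit C: parents=['B', 'D']
commit D: parents=['A']
commit I: parents=['J']
commit J: parents=['D']
commit O: parents=['I', 'C']

Answer: A D B C J I O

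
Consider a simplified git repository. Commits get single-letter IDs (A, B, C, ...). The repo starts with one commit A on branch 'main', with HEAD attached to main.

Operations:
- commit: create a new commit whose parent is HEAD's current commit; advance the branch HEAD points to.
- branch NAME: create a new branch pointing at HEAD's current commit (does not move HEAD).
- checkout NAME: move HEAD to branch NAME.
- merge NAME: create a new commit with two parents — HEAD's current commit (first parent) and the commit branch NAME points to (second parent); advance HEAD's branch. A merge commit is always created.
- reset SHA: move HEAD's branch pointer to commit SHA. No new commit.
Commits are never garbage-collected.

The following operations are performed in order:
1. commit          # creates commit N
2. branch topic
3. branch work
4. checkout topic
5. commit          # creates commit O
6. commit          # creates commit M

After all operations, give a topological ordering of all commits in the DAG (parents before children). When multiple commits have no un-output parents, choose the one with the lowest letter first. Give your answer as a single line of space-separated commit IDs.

Answer: A N O M

Derivation:
After op 1 (commit): HEAD=main@N [main=N]
After op 2 (branch): HEAD=main@N [main=N topic=N]
After op 3 (branch): HEAD=main@N [main=N topic=N work=N]
After op 4 (checkout): HEAD=topic@N [main=N topic=N work=N]
After op 5 (commit): HEAD=topic@O [main=N topic=O work=N]
After op 6 (commit): HEAD=topic@M [main=N topic=M work=N]
commit A: parents=[]
commit M: parents=['O']
commit N: parents=['A']
commit O: parents=['N']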